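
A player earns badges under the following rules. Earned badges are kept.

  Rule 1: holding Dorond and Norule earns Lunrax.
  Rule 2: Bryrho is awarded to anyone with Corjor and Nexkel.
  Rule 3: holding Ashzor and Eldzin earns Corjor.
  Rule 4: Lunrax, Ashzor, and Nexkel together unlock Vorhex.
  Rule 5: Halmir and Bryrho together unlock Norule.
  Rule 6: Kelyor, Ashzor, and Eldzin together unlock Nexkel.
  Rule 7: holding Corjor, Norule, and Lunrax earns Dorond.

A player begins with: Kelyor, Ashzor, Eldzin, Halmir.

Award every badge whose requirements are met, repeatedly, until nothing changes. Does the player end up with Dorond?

Dorond would need Corjor, Norule, and Lunrax (Rule 7), but Lunrax is never earned.

No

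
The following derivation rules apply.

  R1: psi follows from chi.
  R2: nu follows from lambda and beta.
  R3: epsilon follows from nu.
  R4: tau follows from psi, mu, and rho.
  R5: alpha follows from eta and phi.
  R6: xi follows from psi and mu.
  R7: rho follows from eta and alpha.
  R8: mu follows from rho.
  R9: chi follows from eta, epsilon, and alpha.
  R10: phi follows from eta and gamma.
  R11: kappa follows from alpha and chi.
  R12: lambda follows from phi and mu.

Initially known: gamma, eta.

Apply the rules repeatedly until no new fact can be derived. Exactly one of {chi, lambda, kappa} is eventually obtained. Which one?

From eta and gamma, R10 gives phi.
From eta and phi, R5 gives alpha.
From eta and alpha, R7 gives rho.
rho holds, so mu follows (R8).
phi and mu hold, so lambda follows (R12).
kappa would need alpha and chi (R11), but chi is never established. chi would need eta, epsilon, and alpha (R9), but epsilon is never established.

lambda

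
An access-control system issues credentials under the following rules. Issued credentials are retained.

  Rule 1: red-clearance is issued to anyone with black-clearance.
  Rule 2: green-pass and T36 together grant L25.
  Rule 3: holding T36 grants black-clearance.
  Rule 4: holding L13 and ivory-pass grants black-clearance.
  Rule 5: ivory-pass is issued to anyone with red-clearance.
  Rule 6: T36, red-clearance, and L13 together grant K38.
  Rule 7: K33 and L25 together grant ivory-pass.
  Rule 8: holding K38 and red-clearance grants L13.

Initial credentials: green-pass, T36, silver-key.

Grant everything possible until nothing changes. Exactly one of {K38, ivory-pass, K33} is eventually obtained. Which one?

Holding T36 grants black-clearance (Rule 3).
Holding black-clearance grants red-clearance (Rule 1).
Holding red-clearance grants ivory-pass (Rule 5).
No rule produces K33, and it is not given. K38 would need T36, red-clearance, and L13 (Rule 6), but L13 is never granted.

ivory-pass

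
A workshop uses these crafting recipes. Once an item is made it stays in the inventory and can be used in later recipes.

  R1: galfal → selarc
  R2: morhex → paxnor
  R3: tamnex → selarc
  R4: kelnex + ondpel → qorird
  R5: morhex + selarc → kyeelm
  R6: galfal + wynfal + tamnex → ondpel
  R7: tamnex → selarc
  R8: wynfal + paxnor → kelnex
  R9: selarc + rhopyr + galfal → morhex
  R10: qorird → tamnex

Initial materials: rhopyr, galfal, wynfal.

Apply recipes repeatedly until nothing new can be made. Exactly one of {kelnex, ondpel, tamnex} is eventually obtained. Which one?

kelnex

Using R1, galfal makes selarc.
Using R9, selarc, rhopyr, and galfal make morhex.
morhex → paxnor (R2).
Using R8, wynfal and paxnor make kelnex.
ondpel would need galfal, wynfal, and tamnex (R6), but tamnex is never obtained. tamnex would need qorird (R10), but qorird is never obtained.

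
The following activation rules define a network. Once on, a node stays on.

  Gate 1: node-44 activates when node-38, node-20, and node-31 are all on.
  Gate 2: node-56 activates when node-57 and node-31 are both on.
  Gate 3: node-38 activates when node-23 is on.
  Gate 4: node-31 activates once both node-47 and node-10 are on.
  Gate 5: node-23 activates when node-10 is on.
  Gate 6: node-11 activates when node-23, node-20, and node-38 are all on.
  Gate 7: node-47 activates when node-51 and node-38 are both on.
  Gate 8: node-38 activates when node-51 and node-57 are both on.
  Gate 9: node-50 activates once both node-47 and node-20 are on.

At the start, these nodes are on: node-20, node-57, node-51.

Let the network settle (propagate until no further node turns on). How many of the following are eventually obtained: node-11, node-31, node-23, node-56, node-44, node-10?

0

node-11 would need node-23, node-20, and node-38 (Gate 6), but node-23 never turns on.
node-31 would need node-47 and node-10 (Gate 4), but node-10 never turns on.
node-23 would need node-10 (Gate 5), but node-10 never turns on.
node-56 would need node-57 and node-31 (Gate 2), but node-31 never turns on.
node-44 would need node-38, node-20, and node-31 (Gate 1), but node-31 never turns on.
No rule produces node-10, and it is not given.
None of the 6 are reached.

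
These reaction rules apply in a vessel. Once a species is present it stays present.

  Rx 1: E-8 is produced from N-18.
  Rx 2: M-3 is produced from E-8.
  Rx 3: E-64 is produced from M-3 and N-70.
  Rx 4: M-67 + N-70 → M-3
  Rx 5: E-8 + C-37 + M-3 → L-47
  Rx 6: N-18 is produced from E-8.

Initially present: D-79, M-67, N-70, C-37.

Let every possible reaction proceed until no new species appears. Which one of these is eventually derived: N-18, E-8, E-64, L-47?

E-64

M-67 and N-70 present → M-3 forms (Rx 4).
M-3 and N-70 present → E-64 forms (Rx 3).
E-8 would need N-18 (Rx 1), but N-18 never forms. L-47 would need E-8, C-37, and M-3 (Rx 5), but E-8 never forms. N-18 would need E-8 (Rx 6), but E-8 never forms.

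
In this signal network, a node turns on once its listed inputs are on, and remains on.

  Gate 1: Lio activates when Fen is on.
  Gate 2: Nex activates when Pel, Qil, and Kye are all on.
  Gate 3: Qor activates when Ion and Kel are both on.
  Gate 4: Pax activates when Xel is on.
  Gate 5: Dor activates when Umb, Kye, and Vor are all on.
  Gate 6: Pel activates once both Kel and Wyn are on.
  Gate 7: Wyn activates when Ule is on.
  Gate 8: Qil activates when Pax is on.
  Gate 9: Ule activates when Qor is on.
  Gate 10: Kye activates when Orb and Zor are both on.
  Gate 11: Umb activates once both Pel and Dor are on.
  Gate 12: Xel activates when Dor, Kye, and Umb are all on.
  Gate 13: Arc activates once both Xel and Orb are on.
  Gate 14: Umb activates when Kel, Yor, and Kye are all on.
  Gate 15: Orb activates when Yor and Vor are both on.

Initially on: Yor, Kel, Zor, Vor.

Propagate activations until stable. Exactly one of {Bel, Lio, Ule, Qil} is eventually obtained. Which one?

Gate 15: Yor and Vor on → Orb on.
Orb and Zor are on, so Kye activates (Gate 10).
Kel, Yor, and Kye are on, so Umb activates (Gate 14).
Gate 5: Umb, Kye, and Vor on → Dor on.
Gate 12: Dor, Kye, and Umb on → Xel on.
Gate 4: Xel on → Pax on.
Gate 8: Pax on → Qil on.
Lio would need Fen (Gate 1), but Fen never turns on. No rule produces Bel, and it is not given. Ule would need Qor (Gate 9), but Qor never turns on.

Qil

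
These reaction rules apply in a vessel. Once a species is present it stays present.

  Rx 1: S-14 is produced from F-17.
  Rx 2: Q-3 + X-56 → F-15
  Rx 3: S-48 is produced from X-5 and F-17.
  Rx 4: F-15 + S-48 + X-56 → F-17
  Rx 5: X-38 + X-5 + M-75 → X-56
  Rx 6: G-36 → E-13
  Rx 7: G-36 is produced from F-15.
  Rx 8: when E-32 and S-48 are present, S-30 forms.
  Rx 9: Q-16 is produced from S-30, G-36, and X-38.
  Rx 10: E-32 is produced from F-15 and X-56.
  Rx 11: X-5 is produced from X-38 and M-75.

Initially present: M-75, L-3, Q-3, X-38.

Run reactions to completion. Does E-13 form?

X-38 and M-75 present → X-5 forms (Rx 11).
X-38, X-5, and M-75 present → X-56 forms (Rx 5).
Q-3 and X-56 present → F-15 forms (Rx 2).
F-15 present → G-36 forms (Rx 7).
G-36 present → E-13 forms (Rx 6).

Yes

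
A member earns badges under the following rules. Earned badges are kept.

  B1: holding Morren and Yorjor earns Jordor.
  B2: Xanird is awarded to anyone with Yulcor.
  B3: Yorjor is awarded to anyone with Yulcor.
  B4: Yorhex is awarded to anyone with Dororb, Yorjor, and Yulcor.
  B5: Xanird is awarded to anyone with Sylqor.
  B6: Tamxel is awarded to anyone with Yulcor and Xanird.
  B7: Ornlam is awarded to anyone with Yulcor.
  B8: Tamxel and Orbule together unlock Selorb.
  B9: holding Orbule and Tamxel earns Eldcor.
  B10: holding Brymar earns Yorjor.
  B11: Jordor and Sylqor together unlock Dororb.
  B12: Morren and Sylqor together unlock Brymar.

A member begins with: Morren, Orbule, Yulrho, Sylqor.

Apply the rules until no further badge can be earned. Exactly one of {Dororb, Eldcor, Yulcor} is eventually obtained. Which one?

Dororb

With Morren and Sylqor, Brymar is earned (B12).
With Brymar, Yorjor is earned (B10).
With Morren and Yorjor, Jordor is earned (B1).
With Jordor and Sylqor, Dororb is earned (B11).
Eldcor would need Orbule and Tamxel (B9), but Tamxel is never earned. No rule produces Yulcor, and it is not given.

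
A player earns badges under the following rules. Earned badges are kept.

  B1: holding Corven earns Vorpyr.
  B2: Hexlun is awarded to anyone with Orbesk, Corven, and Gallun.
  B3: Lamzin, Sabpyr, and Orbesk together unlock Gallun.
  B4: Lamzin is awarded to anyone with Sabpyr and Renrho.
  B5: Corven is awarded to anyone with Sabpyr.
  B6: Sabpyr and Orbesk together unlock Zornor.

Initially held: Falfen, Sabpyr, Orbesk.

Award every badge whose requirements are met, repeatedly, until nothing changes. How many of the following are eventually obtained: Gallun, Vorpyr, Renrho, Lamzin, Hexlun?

1

With Sabpyr, Corven is earned (B5).
With Corven, Vorpyr is earned (B1).
Gallun would need Lamzin, Sabpyr, and Orbesk (B3), but Lamzin is never earned.
Vorpyr: reached.
No rule produces Renrho, and it is not given.
Lamzin would need Sabpyr and Renrho (B4), but Renrho is never earned.
Hexlun would need Orbesk, Corven, and Gallun (B2), but Gallun is never earned.
Reached: Vorpyr — 1 of the 5.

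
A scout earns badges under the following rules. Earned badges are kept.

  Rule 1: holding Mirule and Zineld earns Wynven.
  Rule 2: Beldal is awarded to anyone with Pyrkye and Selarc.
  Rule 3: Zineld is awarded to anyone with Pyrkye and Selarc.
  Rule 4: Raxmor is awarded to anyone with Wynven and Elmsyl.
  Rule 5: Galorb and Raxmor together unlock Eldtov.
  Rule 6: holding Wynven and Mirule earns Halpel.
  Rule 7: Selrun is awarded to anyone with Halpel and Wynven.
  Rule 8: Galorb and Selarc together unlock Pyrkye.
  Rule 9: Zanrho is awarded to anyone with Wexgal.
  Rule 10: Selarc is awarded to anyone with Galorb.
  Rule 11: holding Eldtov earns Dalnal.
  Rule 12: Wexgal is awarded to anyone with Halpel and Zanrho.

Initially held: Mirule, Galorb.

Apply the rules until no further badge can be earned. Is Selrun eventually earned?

Yes

With Galorb, Selarc is earned (Rule 10).
With Galorb and Selarc, Pyrkye is earned (Rule 8).
With Pyrkye and Selarc, Zineld is earned (Rule 3).
With Mirule and Zineld, Wynven is earned (Rule 1).
With Wynven and Mirule, Halpel is earned (Rule 6).
With Halpel and Wynven, Selrun is earned (Rule 7).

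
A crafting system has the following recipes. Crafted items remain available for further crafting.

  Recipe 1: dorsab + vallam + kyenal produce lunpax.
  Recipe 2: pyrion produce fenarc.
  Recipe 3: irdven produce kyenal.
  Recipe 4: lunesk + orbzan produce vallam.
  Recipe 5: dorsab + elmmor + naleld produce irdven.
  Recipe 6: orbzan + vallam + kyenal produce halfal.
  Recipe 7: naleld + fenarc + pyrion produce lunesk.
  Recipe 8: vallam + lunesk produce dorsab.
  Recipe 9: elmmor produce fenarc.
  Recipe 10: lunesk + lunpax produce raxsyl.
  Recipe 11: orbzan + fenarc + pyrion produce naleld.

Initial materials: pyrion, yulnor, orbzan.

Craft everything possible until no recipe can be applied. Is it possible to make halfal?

halfal would need orbzan, vallam, and kyenal (Recipe 6), but kyenal is never obtained.

No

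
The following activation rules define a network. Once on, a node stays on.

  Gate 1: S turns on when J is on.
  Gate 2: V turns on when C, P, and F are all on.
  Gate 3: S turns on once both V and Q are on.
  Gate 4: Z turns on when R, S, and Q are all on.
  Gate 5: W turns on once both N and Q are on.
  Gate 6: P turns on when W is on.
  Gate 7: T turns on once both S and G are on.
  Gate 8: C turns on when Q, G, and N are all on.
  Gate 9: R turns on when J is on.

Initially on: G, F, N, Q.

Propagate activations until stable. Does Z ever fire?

No

Z would need R, S, and Q (Gate 4), but R never turns on.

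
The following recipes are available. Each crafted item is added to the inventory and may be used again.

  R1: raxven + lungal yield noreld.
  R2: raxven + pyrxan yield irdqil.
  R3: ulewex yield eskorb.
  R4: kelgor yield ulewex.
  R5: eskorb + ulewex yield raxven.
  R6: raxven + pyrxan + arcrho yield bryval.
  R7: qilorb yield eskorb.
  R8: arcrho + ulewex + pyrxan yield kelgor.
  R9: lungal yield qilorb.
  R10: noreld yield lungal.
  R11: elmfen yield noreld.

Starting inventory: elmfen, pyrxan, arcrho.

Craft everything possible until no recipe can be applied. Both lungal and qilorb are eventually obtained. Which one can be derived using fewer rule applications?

lungal: Using R11, elmfen makes noreld. noreld → lungal (R10). [2 rule applications]
qilorb: elmfen → noreld (R11). noreld → lungal (R10). Using R9, lungal makes qilorb. [3 rule applications]
lungal needs fewer.

lungal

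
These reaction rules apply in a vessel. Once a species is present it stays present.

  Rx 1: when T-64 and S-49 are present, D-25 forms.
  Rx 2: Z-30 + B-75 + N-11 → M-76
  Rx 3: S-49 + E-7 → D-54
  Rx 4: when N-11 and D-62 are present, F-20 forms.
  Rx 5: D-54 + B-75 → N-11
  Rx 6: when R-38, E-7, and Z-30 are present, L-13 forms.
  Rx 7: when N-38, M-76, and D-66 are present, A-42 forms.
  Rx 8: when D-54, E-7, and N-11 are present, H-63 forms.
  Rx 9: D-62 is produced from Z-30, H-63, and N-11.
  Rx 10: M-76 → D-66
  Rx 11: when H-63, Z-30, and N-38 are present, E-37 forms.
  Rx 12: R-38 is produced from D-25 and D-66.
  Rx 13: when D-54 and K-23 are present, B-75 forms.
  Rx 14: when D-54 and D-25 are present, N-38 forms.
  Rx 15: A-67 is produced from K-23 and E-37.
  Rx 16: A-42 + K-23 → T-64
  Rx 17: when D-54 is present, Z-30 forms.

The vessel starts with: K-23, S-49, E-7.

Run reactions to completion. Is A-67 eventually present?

A-67 would need K-23 and E-37 (Rx 15), but E-37 never forms.

No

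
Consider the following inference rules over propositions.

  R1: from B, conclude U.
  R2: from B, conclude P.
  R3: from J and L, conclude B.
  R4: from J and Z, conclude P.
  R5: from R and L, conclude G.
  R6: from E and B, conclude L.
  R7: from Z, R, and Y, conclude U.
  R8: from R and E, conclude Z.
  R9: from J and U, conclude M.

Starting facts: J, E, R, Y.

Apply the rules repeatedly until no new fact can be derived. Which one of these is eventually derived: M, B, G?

R and E hold, so Z follows (R8).
From Z, R, and Y, R7 gives U.
J and U hold, so M follows (R9).
B would need J and L (R3), but L is never established. G would need R and L (R5), but L is never established.

M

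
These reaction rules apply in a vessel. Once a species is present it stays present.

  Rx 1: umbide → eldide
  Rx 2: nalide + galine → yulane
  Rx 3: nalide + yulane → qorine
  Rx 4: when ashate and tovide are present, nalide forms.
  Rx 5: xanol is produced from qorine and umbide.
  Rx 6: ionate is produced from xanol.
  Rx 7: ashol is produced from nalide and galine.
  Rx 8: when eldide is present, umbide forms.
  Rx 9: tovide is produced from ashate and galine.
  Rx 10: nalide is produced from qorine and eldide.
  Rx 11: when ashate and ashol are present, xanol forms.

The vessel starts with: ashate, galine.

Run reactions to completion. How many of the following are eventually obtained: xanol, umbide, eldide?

1

ashate and galine present → tovide forms (Rx 9).
ashate and tovide present → nalide forms (Rx 4).
nalide and galine present → ashol forms (Rx 7).
ashate and ashol present → xanol forms (Rx 11).
xanol: reached.
umbide would need eldide (Rx 8), but eldide never forms.
eldide would need umbide (Rx 1), but umbide never forms.
Reached: xanol — 1 of the 3.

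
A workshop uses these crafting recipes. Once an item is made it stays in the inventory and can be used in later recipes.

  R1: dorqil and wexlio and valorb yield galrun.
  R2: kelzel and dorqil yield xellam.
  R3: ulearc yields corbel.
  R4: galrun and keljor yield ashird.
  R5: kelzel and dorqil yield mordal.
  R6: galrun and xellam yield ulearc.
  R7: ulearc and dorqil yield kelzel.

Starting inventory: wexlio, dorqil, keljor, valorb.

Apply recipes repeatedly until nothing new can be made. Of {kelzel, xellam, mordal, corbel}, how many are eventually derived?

kelzel would need ulearc and dorqil (R7), but ulearc is never obtained.
xellam would need kelzel and dorqil (R2), but kelzel is never obtained.
mordal would need kelzel and dorqil (R5), but kelzel is never obtained.
corbel would need ulearc (R3), but ulearc is never obtained.
None of the 4 are reached.

0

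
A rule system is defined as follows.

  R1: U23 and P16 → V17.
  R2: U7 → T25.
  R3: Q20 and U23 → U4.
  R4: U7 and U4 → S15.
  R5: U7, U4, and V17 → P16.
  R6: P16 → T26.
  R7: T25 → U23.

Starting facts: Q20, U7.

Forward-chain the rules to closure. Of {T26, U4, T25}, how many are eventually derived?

U7 holds, so T25 follows (R2).
From T25, R7 gives U23.
Q20 and U23 hold, so U4 follows (R3).
T26 would need P16 (R6), but P16 is never established.
U4: reached.
T25: reached.
Reached: U4 and T25 — 2 of the 3.

2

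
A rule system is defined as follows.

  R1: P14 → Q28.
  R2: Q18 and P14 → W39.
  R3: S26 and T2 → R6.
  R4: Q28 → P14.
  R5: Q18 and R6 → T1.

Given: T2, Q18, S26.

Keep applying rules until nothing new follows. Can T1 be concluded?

S26 and T2 hold, so R6 follows (R3).
Q18 and R6 hold, so T1 follows (R5).

Yes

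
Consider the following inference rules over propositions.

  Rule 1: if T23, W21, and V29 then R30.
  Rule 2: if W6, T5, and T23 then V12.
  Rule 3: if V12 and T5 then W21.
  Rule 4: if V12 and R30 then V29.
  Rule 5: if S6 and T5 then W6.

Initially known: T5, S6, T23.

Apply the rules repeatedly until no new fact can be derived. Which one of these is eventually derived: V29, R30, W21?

W21

S6 and T5 hold, so W6 follows (Rule 5).
From W6, T5, and T23, Rule 2 gives V12.
From V12 and T5, Rule 3 gives W21.
R30 would need T23, W21, and V29 (Rule 1), but V29 is never established. V29 would need V12 and R30 (Rule 4), but R30 is never established.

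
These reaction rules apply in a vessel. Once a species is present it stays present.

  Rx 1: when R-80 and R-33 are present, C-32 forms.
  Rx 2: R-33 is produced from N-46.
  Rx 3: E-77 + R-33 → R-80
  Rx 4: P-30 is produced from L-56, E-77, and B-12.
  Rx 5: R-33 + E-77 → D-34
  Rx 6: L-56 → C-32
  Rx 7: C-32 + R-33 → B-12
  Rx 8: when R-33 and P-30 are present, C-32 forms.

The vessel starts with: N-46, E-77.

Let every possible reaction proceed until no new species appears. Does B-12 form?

Yes

N-46 present → R-33 forms (Rx 2).
E-77 and R-33 present → R-80 forms (Rx 3).
R-80 and R-33 present → C-32 forms (Rx 1).
C-32 and R-33 present → B-12 forms (Rx 7).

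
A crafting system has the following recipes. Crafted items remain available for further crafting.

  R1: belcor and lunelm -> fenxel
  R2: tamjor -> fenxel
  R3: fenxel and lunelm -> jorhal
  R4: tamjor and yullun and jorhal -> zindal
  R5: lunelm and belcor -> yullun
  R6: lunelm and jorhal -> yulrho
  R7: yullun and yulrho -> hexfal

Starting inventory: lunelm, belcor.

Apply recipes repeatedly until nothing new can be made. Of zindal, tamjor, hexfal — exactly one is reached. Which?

hexfal

Using R5, lunelm and belcor make yullun.
belcor and lunelm -> fenxel (R1).
fenxel and lunelm -> jorhal (R3).
lunelm and jorhal -> yulrho (R6).
yullun and yulrho -> hexfal (R7).
zindal would need tamjor, yullun, and jorhal (R4), but tamjor is never obtained. No rule produces tamjor, and it is not given.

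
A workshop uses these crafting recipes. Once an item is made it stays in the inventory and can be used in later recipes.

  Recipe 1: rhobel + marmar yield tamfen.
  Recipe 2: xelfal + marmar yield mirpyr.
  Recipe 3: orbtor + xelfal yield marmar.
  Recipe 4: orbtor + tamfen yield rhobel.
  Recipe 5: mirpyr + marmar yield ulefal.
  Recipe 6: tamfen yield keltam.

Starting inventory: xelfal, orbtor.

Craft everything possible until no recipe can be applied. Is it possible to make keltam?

keltam would need tamfen (Recipe 6), but tamfen is never obtained.

No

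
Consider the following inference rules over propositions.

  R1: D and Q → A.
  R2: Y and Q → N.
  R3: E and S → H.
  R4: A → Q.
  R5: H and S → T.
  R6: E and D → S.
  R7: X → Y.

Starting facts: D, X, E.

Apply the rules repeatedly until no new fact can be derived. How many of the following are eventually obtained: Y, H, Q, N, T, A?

3

From E and D, R6 gives S.
From X, R7 gives Y.
E and S hold, so H follows (R3).
From H and S, R5 gives T.
Y: reached.
H: reached.
Q would need A (R4), but A is never established.
N would need Y and Q (R2), but Q is never established.
T: reached.
A would need D and Q (R1), but Q is never established.
Reached: Y, H, and T — 3 of the 6.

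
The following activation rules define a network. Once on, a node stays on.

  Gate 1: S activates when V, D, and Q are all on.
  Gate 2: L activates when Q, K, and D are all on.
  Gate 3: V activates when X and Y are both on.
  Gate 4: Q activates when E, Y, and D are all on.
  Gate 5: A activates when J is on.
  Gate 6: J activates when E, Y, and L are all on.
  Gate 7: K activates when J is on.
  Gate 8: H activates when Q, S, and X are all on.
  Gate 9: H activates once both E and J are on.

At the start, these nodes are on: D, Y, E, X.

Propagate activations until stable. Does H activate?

Yes

E, Y, and D are on, so Q activates (Gate 4).
Gate 3: X and Y on → V on.
V, D, and Q are on, so S activates (Gate 1).
Q, S, and X are on, so H activates (Gate 8).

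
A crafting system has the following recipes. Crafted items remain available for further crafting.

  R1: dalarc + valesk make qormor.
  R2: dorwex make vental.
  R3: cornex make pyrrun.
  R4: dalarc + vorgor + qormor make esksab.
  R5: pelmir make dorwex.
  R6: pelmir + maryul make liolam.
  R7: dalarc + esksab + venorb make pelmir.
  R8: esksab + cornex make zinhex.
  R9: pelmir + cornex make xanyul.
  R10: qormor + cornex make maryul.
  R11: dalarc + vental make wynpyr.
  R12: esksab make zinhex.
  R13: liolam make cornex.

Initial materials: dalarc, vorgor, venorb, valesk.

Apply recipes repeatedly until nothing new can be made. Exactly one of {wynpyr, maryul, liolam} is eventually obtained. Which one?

wynpyr

Using R1, dalarc and valesk make qormor.
Using R4, dalarc, vorgor, and qormor make esksab.
dalarc + esksab + venorb → pelmir (R7).
pelmir → dorwex (R5).
dorwex → vental (R2).
Using R11, dalarc and vental make wynpyr.
maryul would need qormor and cornex (R10), but cornex is never obtained. liolam would need pelmir and maryul (R6), but maryul is never obtained.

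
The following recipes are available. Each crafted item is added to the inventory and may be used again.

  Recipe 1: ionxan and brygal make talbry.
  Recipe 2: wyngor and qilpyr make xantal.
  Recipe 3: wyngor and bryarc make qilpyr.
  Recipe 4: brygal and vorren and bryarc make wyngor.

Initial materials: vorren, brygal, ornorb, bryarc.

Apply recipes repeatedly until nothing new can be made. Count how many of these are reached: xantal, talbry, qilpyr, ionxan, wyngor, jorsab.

brygal and vorren and bryarc → wyngor (Recipe 4).
Using Recipe 3, wyngor and bryarc make qilpyr.
Using Recipe 2, wyngor and qilpyr make xantal.
xantal: reached.
talbry would need ionxan and brygal (Recipe 1), but ionxan is never obtained.
qilpyr: reached.
No rule produces ionxan, and it is not given.
wyngor: reached.
No rule produces jorsab, and it is not given.
Reached: xantal, qilpyr, and wyngor — 3 of the 6.

3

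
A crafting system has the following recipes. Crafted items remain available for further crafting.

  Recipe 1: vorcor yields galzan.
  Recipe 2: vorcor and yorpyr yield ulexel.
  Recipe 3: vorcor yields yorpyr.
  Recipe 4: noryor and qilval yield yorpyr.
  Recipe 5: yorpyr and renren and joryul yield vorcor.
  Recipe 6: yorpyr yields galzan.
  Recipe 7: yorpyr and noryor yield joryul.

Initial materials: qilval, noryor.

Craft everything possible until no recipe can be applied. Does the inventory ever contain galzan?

Yes

Using Recipe 4, noryor and qilval make yorpyr.
yorpyr → galzan (Recipe 6).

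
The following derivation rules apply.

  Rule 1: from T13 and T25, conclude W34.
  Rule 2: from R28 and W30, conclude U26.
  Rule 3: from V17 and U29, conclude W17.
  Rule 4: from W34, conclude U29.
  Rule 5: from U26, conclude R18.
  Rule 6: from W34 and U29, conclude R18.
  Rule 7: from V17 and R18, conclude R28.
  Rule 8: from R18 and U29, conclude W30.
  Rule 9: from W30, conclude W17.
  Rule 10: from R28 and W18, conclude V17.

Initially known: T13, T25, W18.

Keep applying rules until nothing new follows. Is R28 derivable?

No

R28 would need V17 and R18 (Rule 7), but V17 is never established.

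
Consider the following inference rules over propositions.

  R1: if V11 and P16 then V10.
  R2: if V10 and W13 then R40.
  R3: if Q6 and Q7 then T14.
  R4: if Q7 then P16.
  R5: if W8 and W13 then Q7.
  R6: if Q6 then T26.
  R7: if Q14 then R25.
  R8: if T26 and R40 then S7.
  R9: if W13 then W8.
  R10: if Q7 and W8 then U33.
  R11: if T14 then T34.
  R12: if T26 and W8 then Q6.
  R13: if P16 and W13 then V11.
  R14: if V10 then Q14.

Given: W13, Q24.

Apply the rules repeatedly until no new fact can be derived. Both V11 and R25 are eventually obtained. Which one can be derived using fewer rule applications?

V11: W13 holds, so W8 follows (R9). W8 and W13 hold, so Q7 follows (R5). Q7 holds, so P16 follows (R4). From P16 and W13, R13 gives V11. [4 rule applications]
R25: W13 holds, so W8 follows (R9). W8 and W13 hold, so Q7 follows (R5). Q7 holds, so P16 follows (R4). From P16 and W13, R13 gives V11. V11 and P16 hold, so V10 follows (R1). V10 holds, so Q14 follows (R14). From Q14, R7 gives R25. [7 rule applications]
V11 needs fewer.

V11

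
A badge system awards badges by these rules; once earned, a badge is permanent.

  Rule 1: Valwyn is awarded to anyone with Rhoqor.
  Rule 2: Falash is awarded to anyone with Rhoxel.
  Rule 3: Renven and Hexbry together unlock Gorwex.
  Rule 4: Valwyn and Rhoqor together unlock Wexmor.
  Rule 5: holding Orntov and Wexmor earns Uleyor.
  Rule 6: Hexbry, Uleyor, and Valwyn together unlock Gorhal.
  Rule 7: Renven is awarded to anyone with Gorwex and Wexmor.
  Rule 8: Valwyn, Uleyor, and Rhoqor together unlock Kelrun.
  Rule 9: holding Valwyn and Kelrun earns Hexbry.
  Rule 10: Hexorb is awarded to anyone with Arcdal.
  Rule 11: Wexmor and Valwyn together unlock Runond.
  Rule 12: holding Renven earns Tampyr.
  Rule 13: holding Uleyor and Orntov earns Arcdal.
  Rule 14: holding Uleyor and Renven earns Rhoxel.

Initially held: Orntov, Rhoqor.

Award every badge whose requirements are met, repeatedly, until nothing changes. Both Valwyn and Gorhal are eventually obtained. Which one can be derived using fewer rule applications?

Valwyn

Valwyn: With Rhoqor, Valwyn is earned (Rule 1). [1 rule application]
Gorhal: With Rhoqor, Valwyn is earned (Rule 1). With Valwyn and Rhoqor, Wexmor is earned (Rule 4). With Orntov and Wexmor, Uleyor is earned (Rule 5). With Valwyn, Uleyor, and Rhoqor, Kelrun is earned (Rule 8). With Valwyn and Kelrun, Hexbry is earned (Rule 9). With Hexbry, Uleyor, and Valwyn, Gorhal is earned (Rule 6). [6 rule applications]
Valwyn needs fewer.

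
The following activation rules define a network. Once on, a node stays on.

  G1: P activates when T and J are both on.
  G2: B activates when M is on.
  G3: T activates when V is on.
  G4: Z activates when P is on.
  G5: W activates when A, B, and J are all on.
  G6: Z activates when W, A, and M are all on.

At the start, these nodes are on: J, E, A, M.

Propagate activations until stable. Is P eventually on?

P would need T and J (G1), but T never turns on.

No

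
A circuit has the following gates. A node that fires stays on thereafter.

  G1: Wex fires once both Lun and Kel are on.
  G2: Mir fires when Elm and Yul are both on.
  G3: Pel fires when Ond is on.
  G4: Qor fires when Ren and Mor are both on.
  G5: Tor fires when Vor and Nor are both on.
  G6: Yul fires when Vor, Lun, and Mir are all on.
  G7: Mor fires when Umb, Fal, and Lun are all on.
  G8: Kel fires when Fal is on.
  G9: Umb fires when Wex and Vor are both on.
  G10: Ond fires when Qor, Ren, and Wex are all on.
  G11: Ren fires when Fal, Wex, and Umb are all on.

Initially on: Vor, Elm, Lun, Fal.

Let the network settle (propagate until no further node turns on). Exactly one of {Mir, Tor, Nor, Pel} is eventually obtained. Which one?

Fal is on, so Kel fires (G8).
Lun and Kel are on, so Wex fires (G1).
Wex and Vor are on, so Umb fires (G9).
Fal, Wex, and Umb are on, so Ren fires (G11).
G7: Umb, Fal, and Lun on → Mor on.
G4: Ren and Mor on → Qor on.
G10: Qor, Ren, and Wex on → Ond on.
Ond is on, so Pel fires (G3).
Mir would need Elm and Yul (G2), but Yul never turns on. Tor would need Vor and Nor (G5), but Nor never turns on. No rule produces Nor, and it is not given.

Pel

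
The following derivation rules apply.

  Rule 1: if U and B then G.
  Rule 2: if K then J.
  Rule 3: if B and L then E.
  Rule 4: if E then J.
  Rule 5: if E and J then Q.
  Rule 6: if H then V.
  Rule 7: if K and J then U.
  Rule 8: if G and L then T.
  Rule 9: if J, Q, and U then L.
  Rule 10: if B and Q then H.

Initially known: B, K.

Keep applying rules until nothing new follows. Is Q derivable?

No

Q would need E and J (Rule 5), but E is never established.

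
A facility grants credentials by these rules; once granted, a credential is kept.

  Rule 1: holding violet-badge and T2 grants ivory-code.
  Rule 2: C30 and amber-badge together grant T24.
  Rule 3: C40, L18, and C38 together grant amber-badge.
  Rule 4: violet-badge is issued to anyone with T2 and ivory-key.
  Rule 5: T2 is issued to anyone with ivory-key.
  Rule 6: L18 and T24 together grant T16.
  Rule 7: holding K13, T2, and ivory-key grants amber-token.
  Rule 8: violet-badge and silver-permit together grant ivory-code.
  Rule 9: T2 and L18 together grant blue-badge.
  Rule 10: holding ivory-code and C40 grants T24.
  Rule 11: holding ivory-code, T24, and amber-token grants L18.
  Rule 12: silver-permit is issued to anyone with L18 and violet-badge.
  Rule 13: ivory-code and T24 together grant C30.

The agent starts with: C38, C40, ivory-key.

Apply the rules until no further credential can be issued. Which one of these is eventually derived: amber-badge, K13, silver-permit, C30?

C30

Holding ivory-key grants T2 (Rule 5).
Holding T2 and ivory-key grants violet-badge (Rule 4).
Holding violet-badge and T2 grants ivory-code (Rule 1).
Holding ivory-code and C40 grants T24 (Rule 10).
Holding ivory-code and T24 grants C30 (Rule 13).
silver-permit would need L18 and violet-badge (Rule 12), but L18 is never granted. amber-badge would need C40, L18, and C38 (Rule 3), but L18 is never granted. No rule produces K13, and it is not given.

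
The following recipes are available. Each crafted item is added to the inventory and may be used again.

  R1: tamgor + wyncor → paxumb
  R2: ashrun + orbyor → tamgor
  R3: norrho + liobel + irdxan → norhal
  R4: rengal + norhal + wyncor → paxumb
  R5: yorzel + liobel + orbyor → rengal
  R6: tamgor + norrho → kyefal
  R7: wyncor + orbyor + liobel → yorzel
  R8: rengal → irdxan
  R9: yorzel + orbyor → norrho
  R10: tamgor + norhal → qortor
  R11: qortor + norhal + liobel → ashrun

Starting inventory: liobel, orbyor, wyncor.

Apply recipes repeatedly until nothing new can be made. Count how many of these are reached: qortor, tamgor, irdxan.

wyncor + orbyor + liobel → yorzel (R7).
yorzel + liobel + orbyor → rengal (R5).
Using R8, rengal makes irdxan.
qortor would need tamgor and norhal (R10), but tamgor is never obtained.
tamgor would need ashrun and orbyor (R2), but ashrun is never obtained.
irdxan: reached.
Reached: irdxan — 1 of the 3.

1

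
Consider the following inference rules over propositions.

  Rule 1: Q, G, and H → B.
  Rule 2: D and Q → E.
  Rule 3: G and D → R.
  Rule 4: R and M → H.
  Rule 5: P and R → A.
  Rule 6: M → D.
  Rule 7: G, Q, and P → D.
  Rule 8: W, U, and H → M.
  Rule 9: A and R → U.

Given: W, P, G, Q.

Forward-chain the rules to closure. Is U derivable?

Yes

G, Q, and P hold, so D follows (Rule 7).
From G and D, Rule 3 gives R.
P and R hold, so A follows (Rule 5).
A and R hold, so U follows (Rule 9).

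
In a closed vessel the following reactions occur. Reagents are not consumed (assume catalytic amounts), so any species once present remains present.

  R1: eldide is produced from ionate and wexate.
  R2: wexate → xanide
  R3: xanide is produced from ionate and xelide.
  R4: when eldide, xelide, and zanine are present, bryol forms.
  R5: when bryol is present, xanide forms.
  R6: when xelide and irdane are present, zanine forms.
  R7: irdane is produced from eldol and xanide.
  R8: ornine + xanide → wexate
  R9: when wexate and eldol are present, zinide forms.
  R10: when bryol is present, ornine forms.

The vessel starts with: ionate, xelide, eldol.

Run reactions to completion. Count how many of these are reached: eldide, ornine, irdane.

ionate and xelide present → xanide forms (R3).
eldol and xanide present → irdane forms (R7).
eldide would need ionate and wexate (R1), but wexate never forms.
ornine would need bryol (R10), but bryol never forms.
irdane: reached.
Reached: irdane — 1 of the 3.

1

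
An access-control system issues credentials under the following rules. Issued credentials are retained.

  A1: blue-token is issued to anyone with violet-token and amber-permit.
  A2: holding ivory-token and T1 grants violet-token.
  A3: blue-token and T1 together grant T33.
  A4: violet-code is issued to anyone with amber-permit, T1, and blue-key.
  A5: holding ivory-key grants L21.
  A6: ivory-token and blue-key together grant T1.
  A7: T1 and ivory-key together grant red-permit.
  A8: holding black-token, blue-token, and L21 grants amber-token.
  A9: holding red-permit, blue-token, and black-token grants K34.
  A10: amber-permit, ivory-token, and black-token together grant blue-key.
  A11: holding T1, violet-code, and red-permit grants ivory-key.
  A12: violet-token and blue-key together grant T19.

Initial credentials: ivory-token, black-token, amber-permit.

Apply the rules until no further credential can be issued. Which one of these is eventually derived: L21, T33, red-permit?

Holding amber-permit, ivory-token, and black-token grants blue-key (A10).
Holding ivory-token and blue-key grants T1 (A6).
Holding ivory-token and T1 grants violet-token (A2).
Holding violet-token and amber-permit grants blue-token (A1).
Holding blue-token and T1 grants T33 (A3).
red-permit would need T1 and ivory-key (A7), but ivory-key is never granted. L21 would need ivory-key (A5), but ivory-key is never granted.

T33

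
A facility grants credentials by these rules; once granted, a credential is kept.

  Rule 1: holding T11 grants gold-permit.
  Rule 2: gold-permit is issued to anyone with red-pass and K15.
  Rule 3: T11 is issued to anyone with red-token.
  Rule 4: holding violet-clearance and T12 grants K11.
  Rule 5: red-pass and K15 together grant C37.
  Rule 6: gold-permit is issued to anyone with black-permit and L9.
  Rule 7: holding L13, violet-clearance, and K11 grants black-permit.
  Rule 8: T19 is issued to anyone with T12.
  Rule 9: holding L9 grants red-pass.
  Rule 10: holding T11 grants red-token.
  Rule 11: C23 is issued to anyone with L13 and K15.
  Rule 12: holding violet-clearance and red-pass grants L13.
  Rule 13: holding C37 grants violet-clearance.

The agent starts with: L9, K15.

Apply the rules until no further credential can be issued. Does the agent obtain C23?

Holding L9 grants red-pass (Rule 9).
Holding red-pass and K15 grants C37 (Rule 5).
Holding C37 grants violet-clearance (Rule 13).
Holding violet-clearance and red-pass grants L13 (Rule 12).
Holding L13 and K15 grants C23 (Rule 11).

Yes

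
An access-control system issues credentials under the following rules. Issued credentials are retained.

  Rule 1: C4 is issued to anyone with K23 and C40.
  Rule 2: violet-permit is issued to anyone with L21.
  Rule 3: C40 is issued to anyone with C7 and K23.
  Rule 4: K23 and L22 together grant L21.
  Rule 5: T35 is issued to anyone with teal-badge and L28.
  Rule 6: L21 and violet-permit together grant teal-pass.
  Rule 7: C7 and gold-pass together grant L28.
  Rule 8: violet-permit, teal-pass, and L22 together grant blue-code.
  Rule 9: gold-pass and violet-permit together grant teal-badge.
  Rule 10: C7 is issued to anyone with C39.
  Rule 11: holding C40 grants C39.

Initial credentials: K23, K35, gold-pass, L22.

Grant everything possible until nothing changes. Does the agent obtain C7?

C7 would need C39 (Rule 10), but C39 is never granted.

No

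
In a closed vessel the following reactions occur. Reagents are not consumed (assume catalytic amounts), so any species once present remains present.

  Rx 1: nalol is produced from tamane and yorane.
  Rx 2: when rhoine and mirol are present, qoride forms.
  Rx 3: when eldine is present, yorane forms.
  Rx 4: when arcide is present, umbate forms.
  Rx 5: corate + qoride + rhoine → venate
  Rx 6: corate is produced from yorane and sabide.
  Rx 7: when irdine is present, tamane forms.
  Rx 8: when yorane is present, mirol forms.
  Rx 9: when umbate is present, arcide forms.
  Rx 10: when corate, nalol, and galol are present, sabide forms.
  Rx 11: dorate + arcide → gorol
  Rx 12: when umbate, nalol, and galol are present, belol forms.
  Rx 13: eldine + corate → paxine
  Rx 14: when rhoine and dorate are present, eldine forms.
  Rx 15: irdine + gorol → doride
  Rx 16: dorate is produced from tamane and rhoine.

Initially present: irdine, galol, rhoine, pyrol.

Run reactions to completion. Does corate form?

No

corate would need yorane and sabide (Rx 6), but sabide never forms.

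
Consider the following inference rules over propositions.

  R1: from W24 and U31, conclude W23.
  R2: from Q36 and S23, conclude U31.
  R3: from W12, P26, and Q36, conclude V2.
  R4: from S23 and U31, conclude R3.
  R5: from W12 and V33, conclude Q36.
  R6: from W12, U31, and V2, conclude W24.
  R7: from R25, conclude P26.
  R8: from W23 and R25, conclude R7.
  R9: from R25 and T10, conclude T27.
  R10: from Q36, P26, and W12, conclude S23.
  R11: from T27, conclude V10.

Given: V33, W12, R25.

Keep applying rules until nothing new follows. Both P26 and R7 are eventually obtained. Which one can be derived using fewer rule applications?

P26

P26: From R25, R7 gives P26. [1 rule application]
R7: R25 holds, so P26 follows (R7). From W12 and V33, R5 gives Q36. W12, P26, and Q36 hold, so V2 follows (R3). From Q36, P26, and W12, R10 gives S23. From Q36 and S23, R2 gives U31. W12, U31, and V2 hold, so W24 follows (R6). From W24 and U31, R1 gives W23. W23 and R25 hold, so R7 follows (R8). [8 rule applications]
P26 needs fewer.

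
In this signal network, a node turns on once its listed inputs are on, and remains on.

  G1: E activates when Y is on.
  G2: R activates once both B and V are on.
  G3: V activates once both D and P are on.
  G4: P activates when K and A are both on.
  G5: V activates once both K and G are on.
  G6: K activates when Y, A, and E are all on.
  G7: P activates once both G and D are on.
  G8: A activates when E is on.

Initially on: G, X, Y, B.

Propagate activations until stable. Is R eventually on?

Yes

G1: Y on → E on.
G8: E on → A on.
G6: Y, A, and E on → K on.
K and G are on, so V activates (G5).
G2: B and V on → R on.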